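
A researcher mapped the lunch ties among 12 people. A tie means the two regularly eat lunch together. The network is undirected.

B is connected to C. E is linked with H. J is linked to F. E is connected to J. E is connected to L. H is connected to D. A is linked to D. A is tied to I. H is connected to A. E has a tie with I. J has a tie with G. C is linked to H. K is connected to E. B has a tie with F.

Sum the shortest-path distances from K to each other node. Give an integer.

Distances from K: A:3, B:4, C:3, D:3, E:1, F:3, G:3, H:2, I:2, J:2, L:2.
Sum = 3 + 4 + 3 + 3 + 1 + 3 + 3 + 2 + 2 + 2 + 2 = 28.

28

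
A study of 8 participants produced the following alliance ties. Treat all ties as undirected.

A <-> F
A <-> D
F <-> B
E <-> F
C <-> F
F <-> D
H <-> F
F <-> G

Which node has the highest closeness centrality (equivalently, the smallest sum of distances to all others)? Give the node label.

Farness (sum of distances to all others) for each node — A:12, B:13, C:13, D:12, E:13, F:7, G:13, H:13.
The smallest farness is 7, for F, so F has the highest closeness.

F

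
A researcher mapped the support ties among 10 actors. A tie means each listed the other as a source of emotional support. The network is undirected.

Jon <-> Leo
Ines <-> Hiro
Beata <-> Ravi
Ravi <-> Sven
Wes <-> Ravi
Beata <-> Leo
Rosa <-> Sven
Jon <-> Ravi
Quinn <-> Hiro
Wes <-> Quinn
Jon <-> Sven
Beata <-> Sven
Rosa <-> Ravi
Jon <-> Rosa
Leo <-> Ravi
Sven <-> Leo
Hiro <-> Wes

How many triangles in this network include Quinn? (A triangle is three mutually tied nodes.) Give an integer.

Quinn's neighbors: Hiro and Wes.
Neighbor pairs that are themselves tied: Quinn–Hiro–Wes. Each forms one triangle with Quinn, for 1 in total.

1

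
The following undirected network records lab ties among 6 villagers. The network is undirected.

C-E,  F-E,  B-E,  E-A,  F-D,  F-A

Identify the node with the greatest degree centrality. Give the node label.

Degrees — A:2, B:1, C:1, D:1, E:4, F:3.
The maximum is 4, attained only by E.

E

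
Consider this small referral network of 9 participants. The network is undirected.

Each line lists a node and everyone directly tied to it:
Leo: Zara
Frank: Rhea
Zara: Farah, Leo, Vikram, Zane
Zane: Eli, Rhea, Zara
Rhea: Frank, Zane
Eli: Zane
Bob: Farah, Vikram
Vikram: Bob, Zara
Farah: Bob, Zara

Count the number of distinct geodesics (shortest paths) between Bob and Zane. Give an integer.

The shortest distance is 3. The length-3 paths are: Bob–Farah–Zara–Zane; Bob–Vikram–Zara–Zane.
That gives 2 distinct shortest paths.

2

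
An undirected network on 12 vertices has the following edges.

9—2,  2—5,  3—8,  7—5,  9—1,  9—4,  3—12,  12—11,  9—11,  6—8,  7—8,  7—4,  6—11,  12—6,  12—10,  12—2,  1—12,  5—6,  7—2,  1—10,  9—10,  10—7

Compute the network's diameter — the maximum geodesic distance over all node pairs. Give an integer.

3

Eccentricity of each node (its greatest distance to any other): 1:3, 2:2, 3:3, 4:3, 5:3, 6:3, 7:3, 8:3, 9:3, 10:2, 11:3, 12:3.
The maximum eccentricity is 3, realized for instance by the pair 1–8 via 1 – 12 – 3 – 8. So the diameter is 3.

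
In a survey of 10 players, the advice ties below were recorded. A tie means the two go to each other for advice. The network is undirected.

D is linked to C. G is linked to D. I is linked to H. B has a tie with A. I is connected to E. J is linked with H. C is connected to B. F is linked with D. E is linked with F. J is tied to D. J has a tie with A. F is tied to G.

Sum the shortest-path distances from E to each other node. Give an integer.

22

Distances from E: A:4, B:4, C:3, D:2, F:1, G:2, H:2, I:1, J:3.
Sum = 4 + 4 + 3 + 2 + 1 + 2 + 2 + 1 + 3 = 22.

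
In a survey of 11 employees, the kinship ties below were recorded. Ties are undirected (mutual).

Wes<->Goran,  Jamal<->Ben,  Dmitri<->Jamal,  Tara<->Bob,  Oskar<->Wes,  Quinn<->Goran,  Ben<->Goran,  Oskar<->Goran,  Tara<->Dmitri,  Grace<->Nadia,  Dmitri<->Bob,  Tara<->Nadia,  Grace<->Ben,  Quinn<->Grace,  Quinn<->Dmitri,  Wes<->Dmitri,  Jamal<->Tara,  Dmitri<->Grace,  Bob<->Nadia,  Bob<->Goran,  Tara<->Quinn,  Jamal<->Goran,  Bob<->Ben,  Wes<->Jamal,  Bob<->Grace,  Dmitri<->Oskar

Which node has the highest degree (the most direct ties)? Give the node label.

Dmitri

Degrees — Ben:4, Bob:6, Dmitri:7, Goran:6, Grace:5, Jamal:5, Nadia:3, Oskar:3, Quinn:4, Tara:5, Wes:4.
The maximum is 7, attained only by Dmitri.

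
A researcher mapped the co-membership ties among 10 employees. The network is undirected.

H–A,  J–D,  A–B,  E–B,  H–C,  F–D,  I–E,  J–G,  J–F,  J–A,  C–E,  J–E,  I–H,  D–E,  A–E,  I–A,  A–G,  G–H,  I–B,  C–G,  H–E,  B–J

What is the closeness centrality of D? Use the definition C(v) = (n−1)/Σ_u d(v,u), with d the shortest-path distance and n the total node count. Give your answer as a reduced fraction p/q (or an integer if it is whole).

Distances from D: A:2, B:2, C:2, E:1, F:1, G:2, H:2, I:2, J:1. Sum = 15.
n = 10, so closeness = 9/15 = 3/5.

3/5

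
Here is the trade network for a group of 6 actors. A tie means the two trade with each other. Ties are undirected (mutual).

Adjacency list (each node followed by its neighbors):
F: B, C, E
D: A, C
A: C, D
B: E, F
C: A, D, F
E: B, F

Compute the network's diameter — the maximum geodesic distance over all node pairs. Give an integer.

Eccentricity of each node (its greatest distance to any other): A:3, B:3, C:2, D:3, E:3, F:2.
The maximum eccentricity is 3, realized for instance by the pair E–A via E – F – C – A. So the diameter is 3.

3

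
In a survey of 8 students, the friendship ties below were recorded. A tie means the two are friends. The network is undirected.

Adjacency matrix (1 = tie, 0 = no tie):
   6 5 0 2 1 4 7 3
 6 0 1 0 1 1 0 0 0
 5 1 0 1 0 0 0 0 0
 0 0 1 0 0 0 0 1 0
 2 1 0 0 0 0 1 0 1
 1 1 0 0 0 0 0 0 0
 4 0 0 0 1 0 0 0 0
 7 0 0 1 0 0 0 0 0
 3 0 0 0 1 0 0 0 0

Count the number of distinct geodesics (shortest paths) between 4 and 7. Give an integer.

1

The shortest distance is 5, and the only length-5 path is 4–2–6–5–0–7. So there is exactly 1 shortest path.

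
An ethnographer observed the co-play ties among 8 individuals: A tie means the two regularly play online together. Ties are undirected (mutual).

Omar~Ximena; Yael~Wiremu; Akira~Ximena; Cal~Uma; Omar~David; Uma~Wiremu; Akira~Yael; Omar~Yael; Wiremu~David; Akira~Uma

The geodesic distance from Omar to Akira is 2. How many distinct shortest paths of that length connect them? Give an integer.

The shortest distance is 2. The length-2 paths are: Omar–Yael–Akira; Omar–Ximena–Akira.
That gives 2 distinct shortest paths.

2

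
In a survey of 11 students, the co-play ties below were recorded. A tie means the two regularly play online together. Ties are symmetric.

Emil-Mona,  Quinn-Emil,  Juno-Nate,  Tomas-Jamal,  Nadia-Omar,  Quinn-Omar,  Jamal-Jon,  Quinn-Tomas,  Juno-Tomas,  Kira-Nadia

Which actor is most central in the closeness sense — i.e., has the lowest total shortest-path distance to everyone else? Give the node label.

Farness (sum of distances to all others) for each node — Emil:27, Jamal:28, Jon:37, Juno:28, Kira:41, Mona:36, Nadia:32, Nate:37, Omar:25, Quinn:20, Tomas:21.
The smallest farness is 20, for Quinn, so Quinn has the highest closeness.

Quinn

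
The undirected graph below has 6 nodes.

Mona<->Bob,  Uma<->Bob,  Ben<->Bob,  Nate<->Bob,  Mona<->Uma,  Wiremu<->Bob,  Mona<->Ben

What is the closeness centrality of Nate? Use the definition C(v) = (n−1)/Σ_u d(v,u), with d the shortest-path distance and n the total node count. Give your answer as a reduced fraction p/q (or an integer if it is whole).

5/9

Distances from Nate: Ben:2, Bob:1, Mona:2, Uma:2, Wiremu:2. Sum = 9.
n = 6, so closeness = 5/9.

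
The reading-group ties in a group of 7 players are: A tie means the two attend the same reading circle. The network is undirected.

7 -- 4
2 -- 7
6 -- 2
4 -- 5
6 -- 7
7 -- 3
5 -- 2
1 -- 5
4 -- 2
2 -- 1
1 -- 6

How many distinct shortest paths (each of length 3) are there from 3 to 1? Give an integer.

The shortest distance is 3. The length-3 paths are: 3–7–2–1; 3–7–6–1.
That gives 2 distinct shortest paths.

2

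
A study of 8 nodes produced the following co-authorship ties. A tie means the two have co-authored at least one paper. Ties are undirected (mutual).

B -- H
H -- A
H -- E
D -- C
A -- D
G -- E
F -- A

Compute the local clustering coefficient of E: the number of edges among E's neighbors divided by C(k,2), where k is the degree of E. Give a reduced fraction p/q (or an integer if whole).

0

E's neighbors: G and H (k = 2).
Possible neighbor pairs: C(2,2) = 1. Edges among them: none → e = 0.
Clustering(E) = 0/1.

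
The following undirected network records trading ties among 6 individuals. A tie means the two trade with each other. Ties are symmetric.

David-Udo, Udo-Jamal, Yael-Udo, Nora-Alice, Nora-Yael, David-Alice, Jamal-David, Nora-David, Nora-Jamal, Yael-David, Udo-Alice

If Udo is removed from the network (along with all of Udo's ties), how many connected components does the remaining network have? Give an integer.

Udo's neighbors (Alice, David, Jamal, and Yael) remain reachable from one another through other ties, so the rest of the network stays in one piece.

1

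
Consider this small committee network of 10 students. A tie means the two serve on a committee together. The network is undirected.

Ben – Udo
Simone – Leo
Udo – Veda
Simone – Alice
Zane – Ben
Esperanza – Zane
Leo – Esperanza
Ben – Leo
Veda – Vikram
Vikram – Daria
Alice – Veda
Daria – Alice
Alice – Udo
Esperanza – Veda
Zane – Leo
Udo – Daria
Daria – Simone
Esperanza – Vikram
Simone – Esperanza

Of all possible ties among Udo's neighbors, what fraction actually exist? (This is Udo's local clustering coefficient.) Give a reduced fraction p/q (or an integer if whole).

1/3

Udo's neighbors: Alice, Ben, Daria, and Veda (k = 4).
Possible neighbor pairs: C(4,2) = 6. Edges among them: Alice–Daria, Alice–Veda → e = 2.
Clustering(Udo) = 2/6 = 1/3.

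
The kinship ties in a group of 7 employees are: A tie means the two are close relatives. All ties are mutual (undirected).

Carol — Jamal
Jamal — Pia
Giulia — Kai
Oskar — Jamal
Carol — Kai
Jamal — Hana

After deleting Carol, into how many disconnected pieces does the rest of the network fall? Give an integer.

Without Carol, the remaining ties split the others into: {Hana, Jamal, Oskar, Pia}; {Giulia, Kai}.
That's 2 separate components.

2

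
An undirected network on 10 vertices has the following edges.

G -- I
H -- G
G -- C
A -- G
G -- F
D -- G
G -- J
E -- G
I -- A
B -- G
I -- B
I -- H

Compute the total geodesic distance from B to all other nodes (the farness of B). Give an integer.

16

Distances from B: A:2, C:2, D:2, E:2, F:2, G:1, H:2, I:1, J:2.
Sum = 2 + 2 + 2 + 2 + 2 + 1 + 2 + 1 + 2 = 16.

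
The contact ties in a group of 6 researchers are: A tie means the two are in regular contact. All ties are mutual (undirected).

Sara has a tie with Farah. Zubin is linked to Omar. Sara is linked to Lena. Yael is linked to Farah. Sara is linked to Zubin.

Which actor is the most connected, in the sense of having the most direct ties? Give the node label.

Degrees — Farah:2, Lena:1, Omar:1, Sara:3, Yael:1, Zubin:2.
The maximum is 3, attained only by Sara.

Sara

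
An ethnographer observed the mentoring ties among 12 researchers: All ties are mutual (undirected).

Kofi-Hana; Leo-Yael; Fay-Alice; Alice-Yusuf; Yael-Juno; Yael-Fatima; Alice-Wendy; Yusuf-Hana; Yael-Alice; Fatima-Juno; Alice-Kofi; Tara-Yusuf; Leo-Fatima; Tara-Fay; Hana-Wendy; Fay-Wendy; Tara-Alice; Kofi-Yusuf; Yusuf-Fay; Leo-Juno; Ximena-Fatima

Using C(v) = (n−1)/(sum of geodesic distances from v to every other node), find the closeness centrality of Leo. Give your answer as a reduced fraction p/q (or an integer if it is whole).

11/26

Distances from Leo: Alice:2, Fatima:1, Fay:3, Hana:4, Juno:1, Kofi:3, Tara:3, Wendy:3, Ximena:2, Yael:1, Yusuf:3. Sum = 26.
n = 12, so closeness = 11/26.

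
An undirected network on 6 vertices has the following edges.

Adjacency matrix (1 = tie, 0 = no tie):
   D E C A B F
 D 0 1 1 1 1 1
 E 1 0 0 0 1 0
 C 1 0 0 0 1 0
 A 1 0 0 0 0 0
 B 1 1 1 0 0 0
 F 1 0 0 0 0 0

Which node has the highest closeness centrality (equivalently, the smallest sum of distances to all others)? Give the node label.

Farness (sum of distances to all others) for each node — A:9, B:7, C:8, D:5, E:8, F:9.
The smallest farness is 5, for D, so D has the highest closeness.

D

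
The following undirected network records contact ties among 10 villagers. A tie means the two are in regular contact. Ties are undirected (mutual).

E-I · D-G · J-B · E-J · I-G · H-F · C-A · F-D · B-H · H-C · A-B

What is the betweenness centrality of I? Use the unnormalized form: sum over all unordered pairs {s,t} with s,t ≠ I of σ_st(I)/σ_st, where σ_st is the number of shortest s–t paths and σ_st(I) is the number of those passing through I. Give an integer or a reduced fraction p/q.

29/6

Pairs whose geodesics pass through I — F–E: 1/2; D–E: 1; D–J: 1/2; G–E: 1; G–J: 1; G–B: 1/2; G–A: 1/3.
All other pairs contribute 0.
Summing the contributions gives betweenness(I) = 29/6.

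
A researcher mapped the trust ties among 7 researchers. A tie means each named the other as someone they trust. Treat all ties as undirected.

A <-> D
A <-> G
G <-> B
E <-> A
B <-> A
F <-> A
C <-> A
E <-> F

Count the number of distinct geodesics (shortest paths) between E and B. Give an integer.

1

The shortest distance is 2, and the only length-2 path is E–A–B. So there is exactly 1 shortest path.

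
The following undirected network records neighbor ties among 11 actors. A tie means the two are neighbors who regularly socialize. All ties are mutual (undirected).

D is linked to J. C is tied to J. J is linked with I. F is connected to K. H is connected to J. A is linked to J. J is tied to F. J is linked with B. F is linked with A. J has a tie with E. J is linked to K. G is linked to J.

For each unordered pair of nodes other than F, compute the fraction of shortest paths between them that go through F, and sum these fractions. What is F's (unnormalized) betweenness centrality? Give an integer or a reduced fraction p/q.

Pairs whose geodesics pass through F — K–A: 1/2.
All other pairs contribute 0.
Summing the contributions gives betweenness(F) = 1/2.

1/2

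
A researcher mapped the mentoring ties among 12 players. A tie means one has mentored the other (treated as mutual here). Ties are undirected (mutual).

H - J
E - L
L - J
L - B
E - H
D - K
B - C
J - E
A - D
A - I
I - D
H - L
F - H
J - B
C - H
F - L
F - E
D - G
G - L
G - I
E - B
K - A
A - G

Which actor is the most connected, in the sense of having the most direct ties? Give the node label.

Degrees — A:4, B:4, C:2, D:4, E:5, F:3, G:4, H:5, I:3, J:4, K:2, L:6.
The maximum is 6, attained only by L.

L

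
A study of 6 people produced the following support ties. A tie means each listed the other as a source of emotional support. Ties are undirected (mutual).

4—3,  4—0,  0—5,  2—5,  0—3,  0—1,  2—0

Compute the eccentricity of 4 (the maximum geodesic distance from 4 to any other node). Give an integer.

2

Distances from 4: 0:1, 1:2, 2:2, 3:1, 5:2.
The largest is 2 (to 1, 5, and 2), so the eccentricity of 4 is 2.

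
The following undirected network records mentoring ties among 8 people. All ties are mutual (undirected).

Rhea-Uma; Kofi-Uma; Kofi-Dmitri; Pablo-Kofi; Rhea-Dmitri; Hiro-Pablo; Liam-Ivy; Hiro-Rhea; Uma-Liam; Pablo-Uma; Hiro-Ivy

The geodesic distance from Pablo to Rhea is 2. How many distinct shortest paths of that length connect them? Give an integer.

The shortest distance is 2. The length-2 paths are: Pablo–Uma–Rhea; Pablo–Hiro–Rhea.
That gives 2 distinct shortest paths.

2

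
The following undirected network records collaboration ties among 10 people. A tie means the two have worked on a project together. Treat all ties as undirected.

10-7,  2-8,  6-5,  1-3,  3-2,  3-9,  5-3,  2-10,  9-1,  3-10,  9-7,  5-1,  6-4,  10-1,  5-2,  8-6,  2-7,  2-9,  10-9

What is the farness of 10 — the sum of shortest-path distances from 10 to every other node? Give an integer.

Distances from 10: 1:1, 2:1, 3:1, 4:4, 5:2, 6:3, 7:1, 8:2, 9:1.
Sum = 1 + 1 + 1 + 4 + 2 + 3 + 1 + 2 + 1 = 16.

16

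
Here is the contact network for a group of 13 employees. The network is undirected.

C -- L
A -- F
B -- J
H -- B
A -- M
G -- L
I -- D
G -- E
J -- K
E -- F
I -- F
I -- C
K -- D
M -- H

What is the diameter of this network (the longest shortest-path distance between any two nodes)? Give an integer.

6

Eccentricity of each node (its greatest distance to any other): A:4, B:6, C:5, D:4, E:5, F:4, G:6, H:6, I:4, J:6, K:5, L:6, M:5.
The maximum eccentricity is 6, realized for instance by the pair J–G via J – K – D – I – C – L – G. So the diameter is 6.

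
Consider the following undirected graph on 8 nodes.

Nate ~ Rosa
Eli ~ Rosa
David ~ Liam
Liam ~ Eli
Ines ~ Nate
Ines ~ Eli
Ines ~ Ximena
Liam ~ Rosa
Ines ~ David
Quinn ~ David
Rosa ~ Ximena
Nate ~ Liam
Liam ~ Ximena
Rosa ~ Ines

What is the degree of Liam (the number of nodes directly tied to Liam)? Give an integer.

5

Liam is directly tied to David, Eli, Nate, Rosa, and Ximena. That is 5 neighbors, so the degree of Liam is 5.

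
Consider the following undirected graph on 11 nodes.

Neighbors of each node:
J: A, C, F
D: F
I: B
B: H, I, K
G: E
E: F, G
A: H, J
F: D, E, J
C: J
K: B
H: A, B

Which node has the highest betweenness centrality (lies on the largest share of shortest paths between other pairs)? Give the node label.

J

Unnormalized betweenness of each node: A:24, B:17, C:0, D:0, E:9, F:23, G:0, H:21, I:0, J:29, K:0.
J has the largest value, 29, making it the main broker — the node through which the most shortest paths run.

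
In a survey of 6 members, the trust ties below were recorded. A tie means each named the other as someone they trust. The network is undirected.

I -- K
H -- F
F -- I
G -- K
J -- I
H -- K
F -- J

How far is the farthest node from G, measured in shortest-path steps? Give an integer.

Distances from G: F:3, H:2, I:2, J:3, K:1.
The largest is 3 (to F and J), so the eccentricity of G is 3.

3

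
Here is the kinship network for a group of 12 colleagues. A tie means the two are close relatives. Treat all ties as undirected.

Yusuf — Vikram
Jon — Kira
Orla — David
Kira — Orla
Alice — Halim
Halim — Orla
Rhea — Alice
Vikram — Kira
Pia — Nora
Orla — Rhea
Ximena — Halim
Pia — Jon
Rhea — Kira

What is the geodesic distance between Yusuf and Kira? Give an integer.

One shortest route is Yusuf – Vikram – Kira, which uses 2 edges, and Yusuf and Kira are not directly tied, so nothing shorter exists. So d(Yusuf,Kira) = 2.

2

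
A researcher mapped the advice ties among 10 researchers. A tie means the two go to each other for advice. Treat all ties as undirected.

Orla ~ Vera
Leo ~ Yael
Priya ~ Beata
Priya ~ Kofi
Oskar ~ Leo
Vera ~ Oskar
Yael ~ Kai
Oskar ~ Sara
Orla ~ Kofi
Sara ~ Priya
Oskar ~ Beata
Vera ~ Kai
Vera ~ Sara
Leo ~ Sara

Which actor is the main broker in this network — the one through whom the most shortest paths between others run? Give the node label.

Unnormalized betweenness of each node: Beata:5/6, Kai:5/2, Kofi:3/2, Leo:9/2, Orla:17/6, Oskar:6, Priya:31/6, Sara:22/3, Vera:34/3, Yael:1.
Vera has the largest value, 34/3, making it the main broker — the node through which the most shortest paths run.

Vera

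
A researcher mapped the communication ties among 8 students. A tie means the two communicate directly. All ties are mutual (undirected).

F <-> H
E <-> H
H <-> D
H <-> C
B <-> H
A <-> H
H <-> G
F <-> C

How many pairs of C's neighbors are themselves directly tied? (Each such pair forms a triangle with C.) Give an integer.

C's neighbors: F and H.
Neighbor pairs that are themselves tied: C–F–H. Each forms one triangle with C, for 1 in total.

1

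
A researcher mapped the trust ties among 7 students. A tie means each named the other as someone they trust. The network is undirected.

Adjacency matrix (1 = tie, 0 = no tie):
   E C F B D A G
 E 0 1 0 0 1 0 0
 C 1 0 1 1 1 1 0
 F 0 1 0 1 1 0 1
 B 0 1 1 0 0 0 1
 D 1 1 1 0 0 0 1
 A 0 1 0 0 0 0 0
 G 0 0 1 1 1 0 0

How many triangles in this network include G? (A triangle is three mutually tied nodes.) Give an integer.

G's neighbors: B, D, and F.
Neighbor pairs that are themselves tied: G–B–F; G–D–F. Each forms one triangle with G, for 2 in total.

2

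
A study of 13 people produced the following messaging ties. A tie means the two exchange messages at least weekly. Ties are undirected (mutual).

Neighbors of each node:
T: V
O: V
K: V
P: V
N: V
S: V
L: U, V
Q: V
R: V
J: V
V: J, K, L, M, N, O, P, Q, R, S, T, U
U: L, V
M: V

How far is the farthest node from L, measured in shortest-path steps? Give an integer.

2

Distances from L: J:2, K:2, M:2, N:2, O:2, P:2, Q:2, R:2, S:2, T:2, U:1, V:1.
The largest is 2 (to S, Q, R, O, P, T, N, J, K, and M), so the eccentricity of L is 2.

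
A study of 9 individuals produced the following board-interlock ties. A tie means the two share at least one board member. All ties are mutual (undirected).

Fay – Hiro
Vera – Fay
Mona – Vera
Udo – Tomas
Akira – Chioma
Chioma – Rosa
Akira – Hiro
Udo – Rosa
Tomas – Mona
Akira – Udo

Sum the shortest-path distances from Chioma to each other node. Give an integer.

20

Distances from Chioma: Akira:1, Fay:3, Hiro:2, Mona:4, Rosa:1, Tomas:3, Udo:2, Vera:4.
Sum = 1 + 3 + 2 + 4 + 1 + 3 + 2 + 4 = 20.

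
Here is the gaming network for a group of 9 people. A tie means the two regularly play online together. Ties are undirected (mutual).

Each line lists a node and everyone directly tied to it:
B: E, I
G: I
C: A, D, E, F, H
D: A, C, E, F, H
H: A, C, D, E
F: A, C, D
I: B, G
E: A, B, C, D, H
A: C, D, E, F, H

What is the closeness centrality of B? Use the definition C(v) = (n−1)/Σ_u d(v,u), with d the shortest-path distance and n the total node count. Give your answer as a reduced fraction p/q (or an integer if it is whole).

Distances from B: A:2, C:2, D:2, E:1, F:3, G:2, H:2, I:1. Sum = 15.
n = 9, so closeness = 8/15.

8/15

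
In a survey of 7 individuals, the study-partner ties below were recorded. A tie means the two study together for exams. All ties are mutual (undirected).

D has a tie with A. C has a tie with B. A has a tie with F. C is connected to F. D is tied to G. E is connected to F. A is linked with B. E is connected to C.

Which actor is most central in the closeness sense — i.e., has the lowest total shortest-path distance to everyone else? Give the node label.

Farness (sum of distances to all others) for each node — A:9, B:11, C:12, D:12, E:13, F:10, G:17.
The smallest farness is 9, for A, so A has the highest closeness.

A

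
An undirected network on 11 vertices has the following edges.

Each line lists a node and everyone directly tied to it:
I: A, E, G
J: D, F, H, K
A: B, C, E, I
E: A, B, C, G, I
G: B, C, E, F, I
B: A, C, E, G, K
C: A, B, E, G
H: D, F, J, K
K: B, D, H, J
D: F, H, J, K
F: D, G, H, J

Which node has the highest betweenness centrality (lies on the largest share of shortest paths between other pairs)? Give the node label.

Unnormalized betweenness of each node: A:1, B:23/2, C:1/2, D:1/3, E:3/2, F:9, G:12, H:1/3, I:1/2, J:1/3, K:9.
G has the largest value, 12, making it the main broker — the node through which the most shortest paths run.

G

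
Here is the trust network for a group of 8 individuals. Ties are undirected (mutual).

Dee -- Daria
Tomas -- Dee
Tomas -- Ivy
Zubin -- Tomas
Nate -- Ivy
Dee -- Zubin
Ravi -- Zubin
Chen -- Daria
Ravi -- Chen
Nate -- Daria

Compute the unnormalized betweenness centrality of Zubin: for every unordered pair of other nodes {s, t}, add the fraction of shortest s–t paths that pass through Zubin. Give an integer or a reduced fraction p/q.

7/2

Pairs whose geodesics pass through Zubin — Ravi–Dee: 1; Ravi–Tomas: 1; Ravi–Ivy: 1; Tomas–Chen: 1/2.
All other pairs contribute 0.
Summing the contributions gives betweenness(Zubin) = 7/2.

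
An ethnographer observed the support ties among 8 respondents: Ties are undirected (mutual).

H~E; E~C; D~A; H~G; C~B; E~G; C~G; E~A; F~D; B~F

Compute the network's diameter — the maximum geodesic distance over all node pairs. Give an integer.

Eccentricity of each node (its greatest distance to any other): A:3, B:3, C:3, D:3, E:3, F:4, G:3, H:4.
The maximum eccentricity is 4, realized for instance by the pair F–H via F – B – C – G – H. So the diameter is 4.

4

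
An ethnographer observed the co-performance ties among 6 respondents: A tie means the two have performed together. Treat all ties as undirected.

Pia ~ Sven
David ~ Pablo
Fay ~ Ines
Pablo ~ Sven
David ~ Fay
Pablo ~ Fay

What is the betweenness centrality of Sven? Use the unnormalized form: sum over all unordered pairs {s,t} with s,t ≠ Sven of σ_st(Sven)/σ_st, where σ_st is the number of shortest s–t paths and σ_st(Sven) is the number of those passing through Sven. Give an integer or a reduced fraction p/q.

4

Pairs whose geodesics pass through Sven — Pia–David: 1; Pia–Pablo: 1; Pia–Ines: 1; Pia–Fay: 1.
All other pairs contribute 0.
Summing the contributions gives betweenness(Sven) = 4.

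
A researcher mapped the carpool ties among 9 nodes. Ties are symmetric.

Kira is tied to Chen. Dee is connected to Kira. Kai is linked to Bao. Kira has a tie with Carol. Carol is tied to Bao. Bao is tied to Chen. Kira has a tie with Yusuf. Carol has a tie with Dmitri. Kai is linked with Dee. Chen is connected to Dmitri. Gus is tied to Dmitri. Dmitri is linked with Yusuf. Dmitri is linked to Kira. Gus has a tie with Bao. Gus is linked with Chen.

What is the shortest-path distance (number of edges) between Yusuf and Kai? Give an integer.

3

One shortest route is Yusuf – Kira – Dee – Kai, which uses 3 edges, and at distance 2 from Yusuf we only reach {Carol, Chen, Dee, Gus}, which does not include Kai. So d(Yusuf,Kai) = 3.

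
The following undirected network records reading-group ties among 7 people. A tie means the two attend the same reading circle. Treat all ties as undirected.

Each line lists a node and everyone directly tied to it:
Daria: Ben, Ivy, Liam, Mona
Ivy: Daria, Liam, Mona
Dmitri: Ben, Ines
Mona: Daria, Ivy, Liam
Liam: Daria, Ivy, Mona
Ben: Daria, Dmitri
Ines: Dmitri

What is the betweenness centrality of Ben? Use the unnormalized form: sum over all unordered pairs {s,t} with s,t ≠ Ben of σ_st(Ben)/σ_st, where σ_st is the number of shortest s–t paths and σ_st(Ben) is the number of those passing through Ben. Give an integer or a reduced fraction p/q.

8

Pairs whose geodesics pass through Ben — Dmitri–Liam: 1; Dmitri–Daria: 1; Dmitri–Mona: 1; Dmitri–Ivy: 1; Ines–Liam: 1; Ines–Daria: 1; Ines–Mona: 1; Ines–Ivy: 1.
All other pairs contribute 0.
Summing the contributions gives betweenness(Ben) = 8.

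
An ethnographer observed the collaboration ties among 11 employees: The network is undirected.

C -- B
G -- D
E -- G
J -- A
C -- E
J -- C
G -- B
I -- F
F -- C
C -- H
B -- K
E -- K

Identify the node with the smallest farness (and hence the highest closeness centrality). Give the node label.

C

Farness (sum of distances to all others) for each node — A:32, B:19, C:16, D:33, E:19, F:23, G:24, H:25, I:32, J:23, K:26.
The smallest farness is 16, for C, so C has the highest closeness.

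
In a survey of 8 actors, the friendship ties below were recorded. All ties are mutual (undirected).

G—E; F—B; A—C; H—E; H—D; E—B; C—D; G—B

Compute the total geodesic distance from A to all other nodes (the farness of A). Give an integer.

Distances from A: B:5, C:1, D:2, E:4, F:6, G:5, H:3.
Sum = 5 + 1 + 2 + 4 + 6 + 5 + 3 = 26.

26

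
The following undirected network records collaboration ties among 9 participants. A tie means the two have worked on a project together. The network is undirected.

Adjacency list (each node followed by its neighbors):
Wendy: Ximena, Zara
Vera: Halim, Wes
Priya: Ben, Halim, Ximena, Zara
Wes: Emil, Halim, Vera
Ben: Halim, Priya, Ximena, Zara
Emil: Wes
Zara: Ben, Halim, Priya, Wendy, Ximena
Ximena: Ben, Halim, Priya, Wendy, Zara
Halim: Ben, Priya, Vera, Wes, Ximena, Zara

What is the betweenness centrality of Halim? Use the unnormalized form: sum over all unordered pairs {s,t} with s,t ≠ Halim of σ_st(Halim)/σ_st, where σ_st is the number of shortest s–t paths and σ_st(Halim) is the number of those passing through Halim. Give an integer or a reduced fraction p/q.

15

Pairs whose geodesics pass through Halim — Zara–Emil: 1; Zara–Vera: 1; Zara–Wes: 1; Priya–Emil: 1; Priya–Vera: 1; Priya–Wes: 1; Ximena–Emil: 1; Ximena–Vera: 1; Ximena–Wes: 1; Ben–Emil: 1; Ben–Vera: 1; Ben–Wes: 1; Wendy–Emil: 2/2; Wendy–Vera: 2/2 … (+1 more pairs).
All other pairs contribute 0.
Summing the contributions gives betweenness(Halim) = 15.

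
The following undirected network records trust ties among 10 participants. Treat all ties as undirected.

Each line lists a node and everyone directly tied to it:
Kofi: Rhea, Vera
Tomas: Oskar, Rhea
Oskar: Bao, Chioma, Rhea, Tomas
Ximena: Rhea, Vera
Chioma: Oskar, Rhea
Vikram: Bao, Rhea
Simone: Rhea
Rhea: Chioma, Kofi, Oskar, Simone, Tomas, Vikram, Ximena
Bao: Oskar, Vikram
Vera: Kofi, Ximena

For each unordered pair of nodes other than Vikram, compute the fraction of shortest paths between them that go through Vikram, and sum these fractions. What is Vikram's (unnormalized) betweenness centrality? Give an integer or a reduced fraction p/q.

5/2

Pairs whose geodesics pass through Vikram — Vera–Bao: 2/4; Ximena–Bao: 1/2; Bao–Rhea: 1/2; Bao–Kofi: 1/2; Bao–Simone: 1/2.
All other pairs contribute 0.
Summing the contributions gives betweenness(Vikram) = 5/2.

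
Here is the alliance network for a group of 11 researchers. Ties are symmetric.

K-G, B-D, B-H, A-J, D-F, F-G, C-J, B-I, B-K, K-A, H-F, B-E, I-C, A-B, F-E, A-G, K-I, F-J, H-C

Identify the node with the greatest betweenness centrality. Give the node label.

Unnormalized betweenness of each node: A:13/4, B:12, C:7/3, D:1/2, E:1/2, F:9, G:5/3, H:35/12, I:9/4, J:19/6, K:29/12.
B has the largest value, 12, making it the main broker — the node through which the most shortest paths run.

B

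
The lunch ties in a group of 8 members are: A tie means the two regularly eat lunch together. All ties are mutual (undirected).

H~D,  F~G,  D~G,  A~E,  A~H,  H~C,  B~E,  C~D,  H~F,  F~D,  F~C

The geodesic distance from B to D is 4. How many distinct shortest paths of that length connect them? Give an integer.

The shortest distance is 4, and the only length-4 path is B–E–A–H–D. So there is exactly 1 shortest path.

1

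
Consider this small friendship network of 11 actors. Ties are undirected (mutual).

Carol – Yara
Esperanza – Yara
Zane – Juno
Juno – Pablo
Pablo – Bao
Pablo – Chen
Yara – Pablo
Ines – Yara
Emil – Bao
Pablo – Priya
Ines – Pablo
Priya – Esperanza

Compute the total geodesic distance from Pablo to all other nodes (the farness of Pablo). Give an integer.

Distances from Pablo: Bao:1, Carol:2, Chen:1, Emil:2, Esperanza:2, Ines:1, Juno:1, Priya:1, Yara:1, Zane:2.
Sum = 1 + 2 + 1 + 2 + 2 + 1 + 1 + 1 + 1 + 2 = 14.

14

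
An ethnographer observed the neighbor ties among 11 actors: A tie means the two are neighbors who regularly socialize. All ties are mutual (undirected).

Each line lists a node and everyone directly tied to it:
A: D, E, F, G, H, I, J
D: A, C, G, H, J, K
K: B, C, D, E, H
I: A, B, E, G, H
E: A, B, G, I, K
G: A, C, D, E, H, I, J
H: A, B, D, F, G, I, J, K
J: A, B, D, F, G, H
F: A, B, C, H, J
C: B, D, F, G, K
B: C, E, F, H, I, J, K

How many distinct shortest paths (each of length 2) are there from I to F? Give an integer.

The shortest distance is 2. The length-2 paths are: I–A–F; I–B–F; I–H–F.
That gives 3 distinct shortest paths.

3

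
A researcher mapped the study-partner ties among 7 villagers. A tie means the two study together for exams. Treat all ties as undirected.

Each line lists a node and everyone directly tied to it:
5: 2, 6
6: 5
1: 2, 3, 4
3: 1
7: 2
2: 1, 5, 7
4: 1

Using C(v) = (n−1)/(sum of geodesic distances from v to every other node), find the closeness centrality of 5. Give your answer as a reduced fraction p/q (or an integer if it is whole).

Distances from 5: 1:2, 2:1, 3:3, 4:3, 6:1, 7:2. Sum = 12.
n = 7, so closeness = 6/12 = 1/2.

1/2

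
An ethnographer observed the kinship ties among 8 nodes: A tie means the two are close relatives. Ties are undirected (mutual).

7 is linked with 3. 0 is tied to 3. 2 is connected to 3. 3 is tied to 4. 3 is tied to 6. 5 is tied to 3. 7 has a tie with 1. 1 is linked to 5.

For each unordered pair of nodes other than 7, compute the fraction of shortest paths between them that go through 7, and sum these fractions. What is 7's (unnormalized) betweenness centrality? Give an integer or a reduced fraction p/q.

5/2

Pairs whose geodesics pass through 7 — 4–1: 1/2; 2–1: 1/2; 0–1: 1/2; 3–1: 1/2; 6–1: 1/2.
All other pairs contribute 0.
Summing the contributions gives betweenness(7) = 5/2.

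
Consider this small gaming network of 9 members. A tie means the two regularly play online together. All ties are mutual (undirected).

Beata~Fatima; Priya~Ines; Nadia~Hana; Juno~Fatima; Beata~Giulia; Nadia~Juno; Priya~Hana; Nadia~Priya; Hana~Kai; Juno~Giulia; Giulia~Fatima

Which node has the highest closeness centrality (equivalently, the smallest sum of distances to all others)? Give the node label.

Nadia

Farness (sum of distances to all others) for each node — Beata:25, Fatima:19, Giulia:19, Hana:17, Ines:24, Juno:15, Kai:24, Nadia:14, Priya:17.
The smallest farness is 14, for Nadia, so Nadia has the highest closeness.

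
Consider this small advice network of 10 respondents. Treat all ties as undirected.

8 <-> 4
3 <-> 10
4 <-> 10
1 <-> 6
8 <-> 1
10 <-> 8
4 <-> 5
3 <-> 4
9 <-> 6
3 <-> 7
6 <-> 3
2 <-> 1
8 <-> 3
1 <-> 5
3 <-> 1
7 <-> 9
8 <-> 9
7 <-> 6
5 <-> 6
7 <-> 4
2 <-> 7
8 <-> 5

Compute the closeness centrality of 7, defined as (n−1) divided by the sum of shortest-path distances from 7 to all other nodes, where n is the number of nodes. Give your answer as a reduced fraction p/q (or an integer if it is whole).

Distances from 7: 1:2, 2:1, 3:1, 4:1, 5:2, 6:1, 8:2, 9:1, 10:2. Sum = 13.
n = 10, so closeness = 9/13.

9/13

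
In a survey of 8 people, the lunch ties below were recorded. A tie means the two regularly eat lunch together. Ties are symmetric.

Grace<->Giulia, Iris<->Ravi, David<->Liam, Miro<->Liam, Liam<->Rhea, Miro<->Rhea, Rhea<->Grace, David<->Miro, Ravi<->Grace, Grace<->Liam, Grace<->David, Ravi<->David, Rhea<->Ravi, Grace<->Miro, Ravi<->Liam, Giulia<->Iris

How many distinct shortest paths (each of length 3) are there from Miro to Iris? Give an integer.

The shortest distance is 3. The length-3 paths are: Miro–Grace–Ravi–Iris; Miro–David–Ravi–Iris; Miro–Liam–Ravi–Iris; Miro–Rhea–Ravi–Iris; Miro–Grace–Giulia–Iris.
That gives 5 distinct shortest paths.

5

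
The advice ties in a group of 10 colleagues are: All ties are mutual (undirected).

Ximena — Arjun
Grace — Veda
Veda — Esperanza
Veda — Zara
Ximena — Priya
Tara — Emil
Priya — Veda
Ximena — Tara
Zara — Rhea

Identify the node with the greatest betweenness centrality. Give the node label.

Veda

Unnormalized betweenness of each node: Arjun:0, Emil:0, Esperanza:0, Grace:0, Priya:20, Rhea:0, Tara:8, Veda:25, Ximena:20, Zara:8.
Veda has the largest value, 25, making it the main broker — the node through which the most shortest paths run.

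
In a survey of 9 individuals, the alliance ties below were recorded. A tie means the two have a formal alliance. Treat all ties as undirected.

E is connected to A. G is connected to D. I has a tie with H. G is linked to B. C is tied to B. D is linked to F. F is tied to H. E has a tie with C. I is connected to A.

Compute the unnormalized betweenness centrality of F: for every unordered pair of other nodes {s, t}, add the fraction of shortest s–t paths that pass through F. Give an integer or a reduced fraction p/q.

6

Pairs whose geodesics pass through F — B–H: 1; G–H: 1; G–I: 1; D–H: 1; D–I: 1; D–A: 1.
All other pairs contribute 0.
Summing the contributions gives betweenness(F) = 6.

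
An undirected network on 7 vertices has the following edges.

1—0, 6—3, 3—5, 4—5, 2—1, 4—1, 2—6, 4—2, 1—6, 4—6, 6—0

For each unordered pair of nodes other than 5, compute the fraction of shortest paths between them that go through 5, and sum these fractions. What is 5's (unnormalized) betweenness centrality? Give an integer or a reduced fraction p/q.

1/2

Pairs whose geodesics pass through 5 — 4–3: 1/2.
All other pairs contribute 0.
Summing the contributions gives betweenness(5) = 1/2.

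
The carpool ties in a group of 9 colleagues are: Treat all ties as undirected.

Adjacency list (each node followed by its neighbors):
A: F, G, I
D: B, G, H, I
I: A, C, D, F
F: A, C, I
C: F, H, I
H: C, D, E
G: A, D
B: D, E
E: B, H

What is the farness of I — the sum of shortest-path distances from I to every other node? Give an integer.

Distances from I: A:1, B:2, C:1, D:1, E:3, F:1, G:2, H:2.
Sum = 1 + 2 + 1 + 1 + 3 + 1 + 2 + 2 = 13.

13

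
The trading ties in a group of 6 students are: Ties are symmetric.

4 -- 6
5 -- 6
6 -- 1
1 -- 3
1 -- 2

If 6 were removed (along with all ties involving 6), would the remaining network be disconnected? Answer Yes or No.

Removing 6 leaves {1, 2, and 3} with no path to {4}, so the network splits into 3 components. 6 is a cut vertex.

Yes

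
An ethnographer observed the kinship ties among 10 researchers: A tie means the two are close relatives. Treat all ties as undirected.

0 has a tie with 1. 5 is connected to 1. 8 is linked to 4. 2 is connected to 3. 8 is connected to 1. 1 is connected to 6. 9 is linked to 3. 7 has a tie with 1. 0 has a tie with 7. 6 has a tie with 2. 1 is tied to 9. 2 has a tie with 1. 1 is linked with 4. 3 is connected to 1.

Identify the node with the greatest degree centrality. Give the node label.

1

Degrees — 0:2, 1:9, 2:3, 3:3, 4:2, 5:1, 6:2, 7:2, 8:2, 9:2.
The maximum is 9, attained only by 1.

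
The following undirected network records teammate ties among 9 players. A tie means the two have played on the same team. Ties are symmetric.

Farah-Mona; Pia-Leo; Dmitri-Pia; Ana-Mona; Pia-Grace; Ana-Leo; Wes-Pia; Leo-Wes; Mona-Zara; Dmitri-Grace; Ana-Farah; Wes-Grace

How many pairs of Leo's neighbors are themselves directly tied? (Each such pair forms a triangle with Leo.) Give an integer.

1

Leo's neighbors: Ana, Pia, and Wes.
Neighbor pairs that are themselves tied: Leo–Pia–Wes. Each forms one triangle with Leo, for 1 in total.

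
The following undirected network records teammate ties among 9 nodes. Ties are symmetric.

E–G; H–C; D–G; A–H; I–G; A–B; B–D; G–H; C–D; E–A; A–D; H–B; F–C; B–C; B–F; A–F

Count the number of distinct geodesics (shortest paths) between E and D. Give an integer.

2

The shortest distance is 2. The length-2 paths are: E–A–D; E–G–D.
That gives 2 distinct shortest paths.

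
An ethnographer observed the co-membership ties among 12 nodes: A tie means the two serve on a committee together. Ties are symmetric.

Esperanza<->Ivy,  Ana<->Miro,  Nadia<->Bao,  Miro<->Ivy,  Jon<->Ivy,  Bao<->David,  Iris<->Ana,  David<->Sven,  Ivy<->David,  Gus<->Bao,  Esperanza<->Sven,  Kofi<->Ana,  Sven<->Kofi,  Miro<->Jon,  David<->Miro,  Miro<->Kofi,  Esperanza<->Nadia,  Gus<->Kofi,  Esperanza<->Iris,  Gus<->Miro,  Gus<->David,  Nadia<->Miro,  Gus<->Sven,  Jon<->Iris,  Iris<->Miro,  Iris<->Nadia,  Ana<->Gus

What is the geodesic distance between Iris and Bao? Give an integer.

2

One shortest route is Iris – Nadia – Bao, which uses 2 edges, and Iris and Bao are not directly tied, so nothing shorter exists. So d(Iris,Bao) = 2.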